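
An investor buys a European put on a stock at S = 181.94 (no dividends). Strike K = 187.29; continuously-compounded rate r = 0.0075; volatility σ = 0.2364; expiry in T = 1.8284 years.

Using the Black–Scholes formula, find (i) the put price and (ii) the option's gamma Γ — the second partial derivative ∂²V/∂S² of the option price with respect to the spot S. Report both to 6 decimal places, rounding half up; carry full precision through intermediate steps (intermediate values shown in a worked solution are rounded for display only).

σ√T = 0.2364·√1.8284 = 0.319656
d₁ = (ln(S/K) + (r+σ²/2)T) / (σ√T) = (ln(181.94/187.29) + (0.0075+0.2364²/2)·1.8284) / 0.319656 = (-0.028981 + 0.064803) / 0.319656 = 0.112063
d₂ = d₁ − σ√T = 0.112063 − 0.319656 = -0.207593
e^{−rT} = e^{−0.0075·1.8284} = 0.986381
N(−d₁) = 0.455387,  N(−d₂) = 0.582226
Put price V = K·e^{−rT}·N(−d₂) − S·N(−d₁) = 107.560070 − 82.853028 = 24.707042
φ(d₁) = (1/√(2π))·e^{−d₁²/2} = 0.396445
Γ = φ(d₁) / (S·σ·√T) = 0.006817

price = 24.707042
Γ = 0.006817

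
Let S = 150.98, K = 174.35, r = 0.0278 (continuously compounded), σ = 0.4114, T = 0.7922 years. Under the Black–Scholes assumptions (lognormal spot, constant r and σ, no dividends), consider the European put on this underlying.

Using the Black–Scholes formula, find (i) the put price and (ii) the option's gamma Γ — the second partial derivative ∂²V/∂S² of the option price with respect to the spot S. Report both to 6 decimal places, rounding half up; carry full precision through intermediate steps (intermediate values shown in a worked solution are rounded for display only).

price = 34.406316
Γ = 0.007136

σ√T = 0.4114·√0.7922 = 0.366169
d₁ = (ln(S/K) + (r+σ²/2)T) / (σ√T) = (ln(150.98/174.35) + (0.0278+0.4114²/2)·0.7922) / 0.366169 = (-0.143917 + 0.089063) / 0.366169 = -0.149806
d₂ = d₁ − σ√T = -0.149806 − 0.366169 = -0.515975
e^{−rT} = e^{−0.0278·0.7922} = 0.978218
N(−d₁) = 0.559541,  N(−d₂) = 0.697064
Put price V = K·e^{−rT}·N(−d₂) − S·N(−d₁) = 118.885840 − 84.479524 = 34.406316
φ(d₁) = (1/√(2π))·e^{−d₁²/2} = 0.394491
Γ = φ(d₁) / (S·σ·√T) = 0.007136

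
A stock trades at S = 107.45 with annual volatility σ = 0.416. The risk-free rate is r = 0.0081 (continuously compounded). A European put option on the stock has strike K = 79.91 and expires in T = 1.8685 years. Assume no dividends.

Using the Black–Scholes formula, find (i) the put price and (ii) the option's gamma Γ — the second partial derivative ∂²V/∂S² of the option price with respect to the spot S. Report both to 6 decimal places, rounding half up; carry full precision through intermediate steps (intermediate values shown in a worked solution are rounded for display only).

σ√T = 0.416·√1.8685 = 0.568643
d₁ = (ln(S/K) + (r+σ²/2)T) / (σ√T) = (ln(107.45/79.91) + (0.0081+0.416²/2)·1.8685) / 0.568643 = (0.296125 + 0.176812) / 0.568643 = 0.831694
d₂ = d₁ − σ√T = 0.831694 − 0.568643 = 0.263051
e^{−rT} = e^{−0.0081·1.8685} = 0.984979
N(−d₁) = 0.202791,  N(−d₂) = 0.396256
Put price V = K·e^{−rT}·N(−d₂) − S·N(−d₁) = 31.189169 − 21.789883 = 9.399286
φ(d₁) = (1/√(2π))·e^{−d₁²/2} = 0.282297
Γ = φ(d₁) / (S·σ·√T) = 0.004620

price = 9.399286
Γ = 0.004620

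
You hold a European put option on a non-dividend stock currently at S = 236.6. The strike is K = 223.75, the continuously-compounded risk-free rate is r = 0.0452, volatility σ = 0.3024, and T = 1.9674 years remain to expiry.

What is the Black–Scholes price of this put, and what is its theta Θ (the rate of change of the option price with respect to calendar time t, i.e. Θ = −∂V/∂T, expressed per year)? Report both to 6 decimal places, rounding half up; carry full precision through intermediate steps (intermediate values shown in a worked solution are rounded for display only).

price = 23.217500
Θ = -4.579577

σ√T = 0.3024·√1.9674 = 0.424158
d₁ = (ln(S/K) + (r+σ²/2)T) / (σ√T) = (ln(236.6/223.75) + (0.0452+0.3024²/2)·1.9674) / 0.424158 = (0.055842 + 0.178882) / 0.424158 = 0.553386
d₂ = d₁ − σ√T = 0.553386 − 0.424158 = 0.129227
e^{−rT} = e^{−0.0452·1.9674} = 0.914913
N(−d₁) = 0.290000,  N(−d₂) = 0.448589
Put price V = K·e^{−rT}·N(−d₂) − S·N(−d₁) = 91.831411 − 68.613911 = 23.217500
φ(d₁) = (1/√(2π))·e^{−d₁²/2} = 0.342304
Θ = −S·φ(d₁)·σ/(2√T) + r·K·e^{−rT}·N(−d₂) = −8.730357 + 4.150780 = -4.579577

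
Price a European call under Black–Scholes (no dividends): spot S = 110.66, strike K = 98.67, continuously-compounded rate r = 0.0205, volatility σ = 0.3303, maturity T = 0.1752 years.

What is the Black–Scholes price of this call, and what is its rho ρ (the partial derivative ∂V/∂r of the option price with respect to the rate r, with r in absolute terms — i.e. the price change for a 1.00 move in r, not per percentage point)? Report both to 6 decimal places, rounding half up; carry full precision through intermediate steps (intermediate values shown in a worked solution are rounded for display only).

σ√T = 0.3303·√0.1752 = 0.138253
d₁ = (ln(S/K) + (r+σ²/2)T) / (σ√T) = (ln(110.66/98.67) + (0.0205+0.3303²/2)·0.1752) / 0.138253 = (0.114681 + 0.013149) / 0.138253 = 0.924608
d₂ = d₁ − σ√T = 0.924608 − 0.138253 = 0.786354
e^{−rT} = e^{−0.0205·0.1752} = 0.996415
N(d₁) = 0.822415,  N(d₂) = 0.784170
Call price V = S·N(d₁) − K·e^{−rT}·N(d₂) = 91.008440 − 77.096656 = 13.911784
ρ = K·T·e^{−rT}·N(d₂) = 13.507334

price = 13.911784
ρ = 13.507334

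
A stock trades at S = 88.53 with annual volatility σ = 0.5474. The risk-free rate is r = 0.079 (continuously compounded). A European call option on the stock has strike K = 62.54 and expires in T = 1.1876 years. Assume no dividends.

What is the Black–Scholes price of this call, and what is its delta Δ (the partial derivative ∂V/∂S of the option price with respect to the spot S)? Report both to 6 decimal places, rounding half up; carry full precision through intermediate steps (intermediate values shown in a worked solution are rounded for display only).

price = 37.101597
Δ = 0.850395

σ√T = 0.5474·√1.1876 = 0.596540
d₁ = (ln(S/K) + (r+σ²/2)T) / (σ√T) = (ln(88.53/62.54) + (0.079+0.5474²/2)·1.1876) / 0.596540 = (0.347535 + 0.271751) / 0.596540 = 1.038129
d₂ = d₁ − σ√T = 1.038129 − 0.596540 = 0.441588
e^{−rT} = e^{−0.079·1.1876} = 0.910446
N(d₁) = 0.850395,  N(d₂) = 0.670606
Call price V = S·N(d₁) − K·e^{−rT}·N(d₂) = 75.285464 − 38.183867 = 37.101597
Δ = N(d₁) = 0.850395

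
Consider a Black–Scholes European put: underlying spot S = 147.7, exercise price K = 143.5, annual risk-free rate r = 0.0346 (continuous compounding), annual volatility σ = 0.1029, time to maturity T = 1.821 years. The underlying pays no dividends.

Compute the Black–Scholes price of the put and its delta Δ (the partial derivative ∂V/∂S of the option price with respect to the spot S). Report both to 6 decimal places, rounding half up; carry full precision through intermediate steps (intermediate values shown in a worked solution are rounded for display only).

σ√T = 0.1029·√1.821 = 0.138858
d₁ = (ln(S/K) + (r+σ²/2)T) / (σ√T) = (ln(147.7/143.5) + (0.0346+0.1029²/2)·1.821) / 0.138858 = (0.028848 + 0.072647) / 0.138858 = 0.730931
d₂ = d₁ − σ√T = 0.730931 − 0.138858 = 0.592073
e^{−rT} = e^{−0.0346·1.821} = 0.938937
N(−d₁) = 0.232411,  N(−d₂) = 0.276901
Put price V = K·e^{−rT}·N(−d₂) − S·N(−d₁) = 37.308915 − 34.327048 = 2.981867
Δ = −N(−d₁) = -0.232411

price = 2.981867
Δ = -0.232411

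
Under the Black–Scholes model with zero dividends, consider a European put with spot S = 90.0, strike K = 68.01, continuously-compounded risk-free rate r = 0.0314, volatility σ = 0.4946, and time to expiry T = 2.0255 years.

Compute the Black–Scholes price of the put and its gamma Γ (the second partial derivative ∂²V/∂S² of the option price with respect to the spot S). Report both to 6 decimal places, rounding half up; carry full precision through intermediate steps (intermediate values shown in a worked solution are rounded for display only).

σ√T = 0.4946·√2.0255 = 0.703915
d₁ = (ln(S/K) + (r+σ²/2)T) / (σ√T) = (ln(90.0/68.01) + (0.0314+0.4946²/2)·2.0255) / 0.703915 = (0.280155 + 0.311349) / 0.703915 = 0.840306
d₂ = d₁ − σ√T = 0.840306 − 0.703915 = 0.136391
e^{−rT} = e^{−0.0314·2.0255} = 0.938380
N(−d₁) = 0.200369,  N(−d₂) = 0.445756
Put price V = K·e^{−rT}·N(−d₂) − S·N(−d₁) = 28.447805 − 18.033166 = 10.414639
φ(d₁) = (1/√(2π))·e^{−d₁²/2} = 0.280272
Γ = φ(d₁) / (S·σ·√T) = 0.004424

price = 10.414639
Γ = 0.004424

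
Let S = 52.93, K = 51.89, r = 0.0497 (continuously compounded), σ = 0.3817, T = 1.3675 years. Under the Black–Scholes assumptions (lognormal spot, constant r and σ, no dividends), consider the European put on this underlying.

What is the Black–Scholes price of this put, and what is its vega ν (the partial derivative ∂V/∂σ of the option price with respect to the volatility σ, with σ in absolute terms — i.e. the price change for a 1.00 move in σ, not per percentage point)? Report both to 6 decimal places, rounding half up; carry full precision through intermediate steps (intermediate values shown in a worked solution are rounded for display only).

price = 6.899764
ν = 22.609381

σ√T = 0.3817·√1.3675 = 0.446361
d₁ = (ln(S/K) + (r+σ²/2)T) / (σ√T) = (ln(52.93/51.89) + (0.0497+0.3817²/2)·1.3675) / 0.446361 = (0.019844 + 0.167584) / 0.446361 = 0.419902
d₂ = d₁ − σ√T = 0.419902 − 0.446361 = -0.026458
e^{−rT} = e^{−0.0497·1.3675} = 0.934293
N(−d₁) = 0.337278,  N(−d₂) = 0.510554
Put price V = K·e^{−rT}·N(−d₂) − S·N(−d₁) = 24.751910 − 17.852147 = 6.899764
φ(d₁) = (1/√(2π))·e^{−d₁²/2} = 0.365278
ν = S·φ(d₁)·√T = 22.609381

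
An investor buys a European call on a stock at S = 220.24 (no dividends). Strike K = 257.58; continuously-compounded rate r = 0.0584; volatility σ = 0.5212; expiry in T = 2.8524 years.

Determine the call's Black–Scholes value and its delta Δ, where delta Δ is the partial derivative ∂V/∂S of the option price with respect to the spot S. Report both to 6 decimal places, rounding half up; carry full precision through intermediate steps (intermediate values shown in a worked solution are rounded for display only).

σ√T = 0.5212·√2.8524 = 0.880257
d₁ = (ln(S/K) + (r+σ²/2)T) / (σ√T) = (ln(220.24/257.58) + (0.0584+0.5212²/2)·2.8524) / 0.880257 = (-0.156612 + 0.554007) / 0.880257 = 0.451452
d₂ = d₁ − σ√T = 0.451452 − 0.880257 = -0.428805
e^{−rT} = e^{−0.0584·2.8524} = 0.846555
N(d₁) = 0.674168,  N(d₂) = 0.334033
Call price V = S·N(d₁) − K·e^{−rT}·N(d₂) = 148.478799 − 72.837677 = 75.641122
Δ = N(d₁) = 0.674168

price = 75.641122
Δ = 0.674168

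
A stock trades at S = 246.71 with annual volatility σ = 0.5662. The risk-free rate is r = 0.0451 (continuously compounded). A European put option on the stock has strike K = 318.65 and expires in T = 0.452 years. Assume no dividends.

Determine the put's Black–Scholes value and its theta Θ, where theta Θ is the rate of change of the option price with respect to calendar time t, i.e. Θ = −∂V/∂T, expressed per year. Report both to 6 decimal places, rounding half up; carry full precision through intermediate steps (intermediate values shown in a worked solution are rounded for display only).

price = 82.626685
Θ = -26.677679

σ√T = 0.5662·√0.452 = 0.380662
d₁ = (ln(S/K) + (r+σ²/2)T) / (σ√T) = (ln(246.71/318.65) + (0.0451+0.5662²/2)·0.452) / 0.380662 = (-0.255880 + 0.092837) / 0.380662 = -0.428315
d₂ = d₁ − σ√T = -0.428315 − 0.380662 = -0.808976
e^{−rT} = e^{−0.0451·0.452} = 0.979821
N(−d₁) = 0.665789,  N(−d₂) = 0.790736
Put price V = K·e^{−rT}·N(−d₂) − S·N(−d₁) = 246.883479 − 164.256795 = 82.626685
φ(d₁) = (1/√(2π))·e^{−d₁²/2} = 0.363977
Θ = −S·φ(d₁)·σ/(2√T) + r·K·e^{−rT}·N(−d₂) = −37.812124 + 11.134445 = -26.677679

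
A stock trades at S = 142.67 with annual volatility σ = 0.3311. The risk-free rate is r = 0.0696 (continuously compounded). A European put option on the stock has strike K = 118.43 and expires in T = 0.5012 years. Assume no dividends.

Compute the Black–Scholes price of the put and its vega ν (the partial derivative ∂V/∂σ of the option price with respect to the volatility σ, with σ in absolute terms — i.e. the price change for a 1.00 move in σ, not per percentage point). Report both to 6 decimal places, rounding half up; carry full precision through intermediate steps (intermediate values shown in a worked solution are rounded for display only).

price = 2.764429
ν = 22.964909

σ√T = 0.3311·√0.5012 = 0.234404
d₁ = (ln(S/K) + (r+σ²/2)T) / (σ√T) = (ln(142.67/118.43) + (0.0696+0.3311²/2)·0.5012) / 0.234404 = (0.186212 + 0.062356) / 0.234404 = 1.060428
d₂ = d₁ − σ√T = 1.060428 − 0.234404 = 0.826024
e^{−rT} = e^{−0.0696·0.5012} = 0.965718
N(−d₁) = 0.144475,  N(−d₂) = 0.204395
Put price V = K·e^{−rT}·N(−d₂) − S·N(−d₁) = 23.376684 − 20.612255 = 2.764429
φ(d₁) = (1/√(2π))·e^{−d₁²/2} = 0.227367
ν = S·φ(d₁)·√T = 22.964909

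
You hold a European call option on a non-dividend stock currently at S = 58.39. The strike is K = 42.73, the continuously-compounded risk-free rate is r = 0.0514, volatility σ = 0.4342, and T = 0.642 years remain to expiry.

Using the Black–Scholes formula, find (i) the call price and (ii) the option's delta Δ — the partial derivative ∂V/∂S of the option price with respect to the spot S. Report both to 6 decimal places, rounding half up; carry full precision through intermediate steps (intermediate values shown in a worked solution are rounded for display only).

price = 18.478259
Δ = 0.878254

σ√T = 0.4342·√0.642 = 0.347902
d₁ = (ln(S/K) + (r+σ²/2)T) / (σ√T) = (ln(58.39/42.73) + (0.0514+0.4342²/2)·0.642) / 0.347902 = (0.312243 + 0.093517) / 0.347902 = 1.166305
d₂ = d₁ − σ√T = 1.166305 − 0.347902 = 0.818403
e^{−rT} = e^{−0.0514·0.642} = 0.967540
N(d₁) = 0.878254,  N(d₂) = 0.793436
Call price V = S·N(d₁) − K·e^{−rT}·N(d₂) = 51.281275 − 32.803017 = 18.478259
Δ = N(d₁) = 0.878254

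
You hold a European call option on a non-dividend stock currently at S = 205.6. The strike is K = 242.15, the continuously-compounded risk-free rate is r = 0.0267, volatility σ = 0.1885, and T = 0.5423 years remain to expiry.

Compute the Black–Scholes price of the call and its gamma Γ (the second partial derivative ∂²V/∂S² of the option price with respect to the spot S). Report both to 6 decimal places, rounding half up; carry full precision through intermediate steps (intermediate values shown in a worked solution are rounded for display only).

σ√T = 0.1885·√0.5423 = 0.138813
d₁ = (ln(S/K) + (r+σ²/2)T) / (σ√T) = (ln(205.6/242.15) + (0.0267+0.1885²/2)·0.5423) / 0.138813 = (-0.163625 + 0.024114) / 0.138813 = -1.005025
d₂ = d₁ − σ√T = -1.005025 − 0.138813 = -1.143838
e^{−rT} = e^{−0.0267·0.5423} = 0.985625
N(d₁) = 0.157442,  N(d₂) = 0.126345
Call price V = S·N(d₁) − K·e^{−rT}·N(d₂) = 32.370161 − 30.154729 = 2.215432
φ(d₁) = (1/√(2π))·e^{−d₁²/2} = 0.240755
Γ = φ(d₁) / (S·σ·√T) = 0.008436

price = 2.215432
Γ = 0.008436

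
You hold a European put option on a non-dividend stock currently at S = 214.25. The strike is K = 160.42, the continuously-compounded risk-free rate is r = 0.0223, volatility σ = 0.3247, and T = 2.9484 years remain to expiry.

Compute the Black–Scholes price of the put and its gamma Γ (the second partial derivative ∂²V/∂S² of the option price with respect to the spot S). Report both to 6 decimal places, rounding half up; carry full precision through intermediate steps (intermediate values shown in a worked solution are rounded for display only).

price = 15.546814
Γ = 0.002196

σ√T = 0.3247·√2.9484 = 0.557539
d₁ = (ln(S/K) + (r+σ²/2)T) / (σ√T) = (ln(214.25/160.42) + (0.0223+0.3247²/2)·2.9484) / 0.557539 = (0.289348 + 0.221174) / 0.557539 = 0.915671
d₂ = d₁ − σ√T = 0.915671 − 0.557539 = 0.358132
e^{−rT} = e^{−0.0223·2.9484} = 0.936366
N(−d₁) = 0.179920,  N(−d₂) = 0.360122
Put price V = K·e^{−rT}·N(−d₂) − S·N(−d₁) = 54.094621 − 38.547808 = 15.546814
φ(d₁) = (1/√(2π))·e^{−d₁²/2} = 0.262327
Γ = φ(d₁) / (S·σ·√T) = 0.002196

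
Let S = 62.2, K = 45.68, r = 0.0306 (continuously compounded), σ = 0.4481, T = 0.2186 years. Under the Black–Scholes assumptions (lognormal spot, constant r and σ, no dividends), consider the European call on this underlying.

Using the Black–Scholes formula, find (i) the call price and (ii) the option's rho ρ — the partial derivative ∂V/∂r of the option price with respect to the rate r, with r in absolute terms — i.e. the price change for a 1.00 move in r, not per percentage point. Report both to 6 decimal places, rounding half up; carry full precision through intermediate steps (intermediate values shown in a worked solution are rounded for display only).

σ√T = 0.4481·√0.2186 = 0.209508
d₁ = (ln(S/K) + (r+σ²/2)T) / (σ√T) = (ln(62.2/45.68) + (0.0306+0.4481²/2)·0.2186) / 0.209508 = (0.308694 + 0.028636) / 0.209508 = 1.610109
d₂ = d₁ − σ√T = 1.610109 − 0.209508 = 1.400602
e^{−rT} = e^{−0.0306·0.2186} = 0.993333
N(d₁) = 0.946313,  N(d₂) = 0.919333
Call price V = S·N(d₁) − K·e^{−rT}·N(d₂) = 58.860669 − 41.715174 = 17.145495
ρ = K·T·e^{−rT}·N(d₂) = 9.118937

price = 17.145495
ρ = 9.118937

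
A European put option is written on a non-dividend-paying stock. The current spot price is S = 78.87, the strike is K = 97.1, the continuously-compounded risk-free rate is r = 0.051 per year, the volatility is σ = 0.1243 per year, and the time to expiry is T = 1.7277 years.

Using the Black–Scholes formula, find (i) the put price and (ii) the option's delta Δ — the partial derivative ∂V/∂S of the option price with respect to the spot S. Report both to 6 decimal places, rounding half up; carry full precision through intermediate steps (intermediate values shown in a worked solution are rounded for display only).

price = 11.883386
Δ = -0.742712

σ√T = 0.1243·√1.7277 = 0.163382
d₁ = (ln(S/K) + (r+σ²/2)T) / (σ√T) = (ln(78.87/97.1) + (0.051+0.1243²/2)·1.7277) / 0.163382 = (-0.207940 + 0.101460) / 0.163382 = -0.651728
d₂ = d₁ − σ√T = -0.651728 − 0.163382 = -0.815110
e^{−rT} = e^{−0.051·1.7277} = 0.915658
N(−d₁) = 0.742712,  N(−d₂) = 0.792495
Put price V = K·e^{−rT}·N(−d₂) − S·N(−d₁) = 70.461048 − 58.577662 = 11.883386
Δ = −N(−d₁) = -0.742712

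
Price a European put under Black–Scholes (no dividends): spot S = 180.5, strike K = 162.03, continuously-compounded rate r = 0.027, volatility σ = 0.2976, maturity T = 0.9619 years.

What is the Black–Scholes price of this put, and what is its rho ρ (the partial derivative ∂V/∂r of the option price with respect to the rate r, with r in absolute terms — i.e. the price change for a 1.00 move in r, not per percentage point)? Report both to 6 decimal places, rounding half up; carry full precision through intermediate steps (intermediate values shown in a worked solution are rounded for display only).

price = 10.331564
ρ = -57.279262

σ√T = 0.2976·√0.9619 = 0.291876
d₁ = (ln(S/K) + (r+σ²/2)T) / (σ√T) = (ln(180.5/162.03) + (0.027+0.2976²/2)·0.9619) / 0.291876 = (0.107949 + 0.068567) / 0.291876 = 0.604765
d₂ = d₁ − σ√T = 0.604765 − 0.291876 = 0.312890
e^{−rT} = e^{−0.027·0.9619} = 0.974363
N(−d₁) = 0.272667,  N(−d₂) = 0.377182
Put price V = K·e^{−rT}·N(−d₂) − S·N(−d₁) = 59.548043 − 49.216479 = 10.331564
ρ = −K·T·e^{−rT}·N(−d₂) = -57.279262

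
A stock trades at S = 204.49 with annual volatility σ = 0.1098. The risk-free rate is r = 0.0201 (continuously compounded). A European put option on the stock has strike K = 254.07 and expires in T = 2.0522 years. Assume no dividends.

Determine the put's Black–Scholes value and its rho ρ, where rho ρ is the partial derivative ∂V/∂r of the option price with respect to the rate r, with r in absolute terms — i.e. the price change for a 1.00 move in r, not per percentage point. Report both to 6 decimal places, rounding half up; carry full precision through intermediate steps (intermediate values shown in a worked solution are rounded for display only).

σ√T = 0.1098·√2.0522 = 0.157294
d₁ = (ln(S/K) + (r+σ²/2)T) / (σ√T) = (ln(204.49/254.07) + (0.0201+0.1098²/2)·2.0522) / 0.157294 = (-0.217091 + 0.053620) / 0.157294 = -1.039269
d₂ = d₁ − σ√T = -1.039269 − 0.157294 = -1.196563
e^{−rT} = e^{−0.0201·2.0522} = 0.959590
N(−d₁) = 0.850660,  N(−d₂) = 0.884262
Put price V = K·e^{−rT}·N(−d₂) − S·N(−d₁) = 215.585643 − 173.951510 = 41.634133
ρ = −K·T·e^{−rT}·N(−d₂) = -442.424856

price = 41.634133
ρ = -442.424856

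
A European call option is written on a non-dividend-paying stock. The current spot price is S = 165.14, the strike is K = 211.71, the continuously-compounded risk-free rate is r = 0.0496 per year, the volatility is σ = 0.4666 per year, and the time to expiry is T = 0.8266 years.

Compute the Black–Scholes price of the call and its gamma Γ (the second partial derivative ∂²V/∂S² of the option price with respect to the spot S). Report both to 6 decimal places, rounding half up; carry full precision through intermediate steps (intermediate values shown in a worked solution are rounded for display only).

price = 15.460684
Γ = 0.005481

σ√T = 0.4666·√0.8266 = 0.424221
d₁ = (ln(S/K) + (r+σ²/2)T) / (σ√T) = (ln(165.14/211.71) + (0.0496+0.4666²/2)·0.8266) / 0.424221 = (-0.248424 + 0.130981) / 0.424221 = -0.276843
d₂ = d₁ − σ√T = -0.276843 − 0.424221 = -0.701064
e^{−rT} = e^{−0.0496·0.8266} = 0.959830
N(d₁) = 0.390950,  N(d₂) = 0.241632
Call price V = S·N(d₁) − K·e^{−rT}·N(d₂) = 64.561549 − 49.100865 = 15.460684
φ(d₁) = (1/√(2π))·e^{−d₁²/2} = 0.383944
Γ = φ(d₁) / (S·σ·√T) = 0.005481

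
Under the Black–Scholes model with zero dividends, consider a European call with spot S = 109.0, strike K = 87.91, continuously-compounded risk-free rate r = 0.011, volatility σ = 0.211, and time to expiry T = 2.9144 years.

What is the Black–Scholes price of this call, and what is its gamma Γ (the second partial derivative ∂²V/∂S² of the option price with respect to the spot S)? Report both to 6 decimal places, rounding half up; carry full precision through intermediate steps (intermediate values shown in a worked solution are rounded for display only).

price = 28.894369
Γ = 0.006983

σ√T = 0.211·√2.9144 = 0.360211
d₁ = (ln(S/K) + (r+σ²/2)T) / (σ√T) = (ln(109.0/87.91) + (0.011+0.211²/2)·2.9144) / 0.360211 = (0.215034 + 0.096934) / 0.360211 = 0.866072
d₂ = d₁ − σ√T = 0.866072 − 0.360211 = 0.505861
e^{−rT} = e^{−0.011·2.9144} = 0.968450
N(d₁) = 0.806775,  N(d₂) = 0.693523
Call price V = S·N(d₁) − K·e^{−rT}·N(d₂) = 87.938439 − 59.044070 = 28.894369
φ(d₁) = (1/√(2π))·e^{−d₁²/2} = 0.274178
Γ = φ(d₁) / (S·σ·√T) = 0.006983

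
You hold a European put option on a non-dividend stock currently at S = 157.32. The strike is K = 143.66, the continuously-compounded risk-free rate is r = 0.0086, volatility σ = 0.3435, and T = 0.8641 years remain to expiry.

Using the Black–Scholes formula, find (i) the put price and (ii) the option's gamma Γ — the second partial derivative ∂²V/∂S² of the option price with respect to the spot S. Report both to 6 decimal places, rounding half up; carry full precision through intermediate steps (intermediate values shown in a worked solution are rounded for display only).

σ√T = 0.3435·√0.8641 = 0.319307
d₁ = (ln(S/K) + (r+σ²/2)T) / (σ√T) = (ln(157.32/143.66) + (0.0086+0.3435²/2)·0.8641) / 0.319307 = (0.090833 + 0.058410) / 0.319307 = 0.467394
d₂ = d₁ − σ√T = 0.467394 − 0.319307 = 0.148087
e^{−rT} = e^{−0.0086·0.8641} = 0.992596
N(−d₁) = 0.320109,  N(−d₂) = 0.441137
Put price V = K·e^{−rT}·N(−d₂) − S·N(−d₁) = 62.904546 − 50.359535 = 12.545012
φ(d₁) = (1/√(2π))·e^{−d₁²/2} = 0.357662
Γ = φ(d₁) / (S·σ·√T) = 0.007120

price = 12.545012
Γ = 0.007120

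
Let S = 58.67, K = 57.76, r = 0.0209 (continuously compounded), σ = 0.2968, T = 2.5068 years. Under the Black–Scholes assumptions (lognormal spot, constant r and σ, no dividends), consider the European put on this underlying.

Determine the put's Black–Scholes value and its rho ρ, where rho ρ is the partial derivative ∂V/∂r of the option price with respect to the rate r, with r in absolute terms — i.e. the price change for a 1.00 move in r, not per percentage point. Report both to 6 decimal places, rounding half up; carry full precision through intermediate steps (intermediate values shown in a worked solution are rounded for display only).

price = 8.719235
ρ = -73.638856

σ√T = 0.2968·√2.5068 = 0.469920
d₁ = (ln(S/K) + (r+σ²/2)T) / (σ√T) = (ln(58.67/57.76) + (0.0209+0.2968²/2)·2.5068) / 0.469920 = (0.015632 + 0.162804) / 0.469920 = 0.379717
d₂ = d₁ − σ√T = 0.379717 − 0.469920 = -0.090203
e^{−rT} = e^{−0.0209·2.5068} = 0.948957
N(−d₁) = 0.352078,  N(−d₂) = 0.535937
Put price V = K·e^{−rT}·N(−d₂) − S·N(−d₁) = 29.375641 − 20.656405 = 8.719235
ρ = −K·T·e^{−rT}·N(−d₂) = -73.638856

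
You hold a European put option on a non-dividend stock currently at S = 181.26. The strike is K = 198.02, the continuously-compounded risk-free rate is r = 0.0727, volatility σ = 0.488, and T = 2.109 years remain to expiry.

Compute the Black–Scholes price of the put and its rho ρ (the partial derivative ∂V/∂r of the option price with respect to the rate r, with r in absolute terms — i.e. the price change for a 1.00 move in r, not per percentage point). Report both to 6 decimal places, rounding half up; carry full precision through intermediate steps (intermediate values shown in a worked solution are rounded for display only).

price = 43.118892
ρ = -216.260486

σ√T = 0.488·√2.109 = 0.708693
d₁ = (ln(S/K) + (r+σ²/2)T) / (σ√T) = (ln(181.26/198.02) + (0.0727+0.488²/2)·2.109) / 0.708693 = (-0.088436 + 0.404447) / 0.708693 = 0.445908
d₂ = d₁ − σ√T = 0.445908 − 0.708693 = -0.262785
e^{−rT} = e^{−0.0727·2.109} = 0.857851
N(−d₁) = 0.327832,  N(−d₂) = 0.603642
Put price V = K·e^{−rT}·N(−d₂) − S·N(−d₁) = 102.541720 − 59.422827 = 43.118892
ρ = −K·T·e^{−rT}·N(−d₂) = -216.260486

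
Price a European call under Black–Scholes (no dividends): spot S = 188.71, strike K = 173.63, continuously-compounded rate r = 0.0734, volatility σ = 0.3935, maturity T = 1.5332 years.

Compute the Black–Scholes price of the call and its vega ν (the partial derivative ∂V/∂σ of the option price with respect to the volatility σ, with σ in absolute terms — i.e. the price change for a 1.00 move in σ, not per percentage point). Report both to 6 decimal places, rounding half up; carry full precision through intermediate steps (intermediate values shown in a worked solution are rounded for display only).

σ√T = 0.3935·√1.5332 = 0.487241
d₁ = (ln(S/K) + (r+σ²/2)T) / (σ√T) = (ln(188.71/173.63) + (0.0734+0.3935²/2)·1.5332) / 0.487241 = (0.083285 + 0.231239) / 0.487241 = 0.645519
d₂ = d₁ − σ√T = 0.645519 − 0.487241 = 0.158278
e^{−rT} = e^{−0.0734·1.5332} = 0.893564
N(d₁) = 0.740705,  N(d₂) = 0.562881
Call price V = S·N(d₁) − K·e^{−rT}·N(d₂) = 139.778385 − 87.330783 = 52.447603
φ(d₁) = (1/√(2π))·e^{−d₁²/2} = 0.323911
ν = S·φ(d₁)·√T = 75.686797

price = 52.447603
ν = 75.686797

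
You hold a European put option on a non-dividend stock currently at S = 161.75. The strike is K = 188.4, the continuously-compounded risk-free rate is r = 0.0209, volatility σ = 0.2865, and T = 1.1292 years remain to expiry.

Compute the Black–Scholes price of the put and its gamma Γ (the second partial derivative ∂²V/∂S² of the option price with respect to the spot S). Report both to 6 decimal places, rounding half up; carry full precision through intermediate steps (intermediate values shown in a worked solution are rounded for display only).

price = 33.874449
Γ = 0.007809

σ√T = 0.2865·√1.1292 = 0.304446
d₁ = (ln(S/K) + (r+σ²/2)T) / (σ√T) = (ln(161.75/188.4) + (0.0209+0.2865²/2)·1.1292) / 0.304446 = (-0.152515 + 0.069944) / 0.304446 = -0.271219
d₂ = d₁ − σ√T = -0.271219 − 0.304446 = -0.575665
e^{−rT} = e^{−0.0209·1.1292} = 0.976676
N(−d₁) = 0.606889,  N(−d₂) = 0.717579
Put price V = K·e^{−rT}·N(−d₂) − S·N(−d₁) = 132.038698 − 98.164249 = 33.874449
φ(d₁) = (1/√(2π))·e^{−d₁²/2} = 0.384536
Γ = φ(d₁) / (S·σ·√T) = 0.007809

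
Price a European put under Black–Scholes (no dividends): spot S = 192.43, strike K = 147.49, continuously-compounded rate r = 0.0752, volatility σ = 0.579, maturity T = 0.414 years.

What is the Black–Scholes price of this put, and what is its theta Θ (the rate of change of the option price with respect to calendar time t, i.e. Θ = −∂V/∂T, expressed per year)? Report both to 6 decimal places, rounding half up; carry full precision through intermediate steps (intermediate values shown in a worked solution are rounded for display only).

price = 7.384853
Θ = -18.381443

σ√T = 0.579·√0.414 = 0.372545
d₁ = (ln(S/K) + (r+σ²/2)T) / (σ√T) = (ln(192.43/147.49) + (0.0752+0.579²/2)·0.414) / 0.372545 = (0.265972 + 0.100528) / 0.372545 = 0.983773
d₂ = d₁ − σ√T = 0.983773 − 0.372545 = 0.611228
e^{−rT} = e^{−0.0752·0.414} = 0.969347
N(−d₁) = 0.162614,  N(−d₂) = 0.270524
Put price V = K·e^{−rT}·N(−d₂) − S·N(−d₁) = 38.676576 − 31.291722 = 7.384853
φ(d₁) = (1/√(2π))·e^{−d₁²/2} = 0.245897
Θ = −S·φ(d₁)·σ/(2√T) + r·K·e^{−rT}·N(−d₂) = −21.289921 + 2.908478 = -18.381443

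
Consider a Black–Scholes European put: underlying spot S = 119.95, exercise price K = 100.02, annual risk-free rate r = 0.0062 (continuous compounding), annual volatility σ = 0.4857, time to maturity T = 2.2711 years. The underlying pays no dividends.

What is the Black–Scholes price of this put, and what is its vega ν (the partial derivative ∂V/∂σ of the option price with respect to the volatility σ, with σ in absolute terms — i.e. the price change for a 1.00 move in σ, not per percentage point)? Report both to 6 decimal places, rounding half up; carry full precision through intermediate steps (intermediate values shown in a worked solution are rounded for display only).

σ√T = 0.4857·√2.2711 = 0.731958
d₁ = (ln(S/K) + (r+σ²/2)T) / (σ√T) = (ln(119.95/100.02) + (0.0062+0.4857²/2)·2.2711) / 0.731958 = (0.181705 + 0.281962) / 0.731958 = 0.633461
d₂ = d₁ − σ√T = 0.633461 − 0.731958 = -0.098497
e^{−rT} = e^{−0.0062·2.2711} = 0.986018
N(−d₁) = 0.263216,  N(−d₂) = 0.539231
Put price V = K·e^{−rT}·N(−d₂) − S·N(−d₁) = 53.179791 − 31.572794 = 21.606997
φ(d₁) = (1/√(2π))·e^{−d₁²/2} = 0.326418
ν = S·φ(d₁)·√T = 59.005587

price = 21.606997
ν = 59.005587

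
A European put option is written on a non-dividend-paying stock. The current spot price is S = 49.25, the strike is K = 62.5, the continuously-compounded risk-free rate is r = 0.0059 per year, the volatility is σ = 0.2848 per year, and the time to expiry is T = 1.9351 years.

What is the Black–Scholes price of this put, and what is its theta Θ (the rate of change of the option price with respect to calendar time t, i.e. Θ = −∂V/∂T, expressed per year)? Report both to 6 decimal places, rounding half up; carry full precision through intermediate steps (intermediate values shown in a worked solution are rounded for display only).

σ√T = 0.2848·√1.9351 = 0.396179
d₁ = (ln(S/K) + (r+σ²/2)T) / (σ√T) = (ln(49.25/62.5) + (0.0059+0.2848²/2)·1.9351) / 0.396179 = (-0.238257 + 0.089896) / 0.396179 = -0.374480
d₂ = d₁ − σ√T = -0.374480 − 0.396179 = -0.770659
e^{−rT} = e^{−0.0059·1.9351} = 0.988648
N(−d₁) = 0.645976,  N(−d₂) = 0.779545
Put price V = K·e^{−rT}·N(−d₂) − S·N(−d₁) = 48.168496 − 31.814333 = 16.354163
φ(d₁) = (1/√(2π))·e^{−d₁²/2} = 0.371928
Θ = −S·φ(d₁)·σ/(2√T) + r·K·e^{−rT}·N(−d₂) = −1.875093 + 0.284194 = -1.590899

price = 16.354163
Θ = -1.590899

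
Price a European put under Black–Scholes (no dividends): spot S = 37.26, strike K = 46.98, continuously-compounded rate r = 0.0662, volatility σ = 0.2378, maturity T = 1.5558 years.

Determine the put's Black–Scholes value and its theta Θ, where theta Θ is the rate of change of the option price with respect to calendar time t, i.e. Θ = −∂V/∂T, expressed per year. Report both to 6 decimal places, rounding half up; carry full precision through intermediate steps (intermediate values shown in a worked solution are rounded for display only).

σ√T = 0.2378·√1.5558 = 0.296612
d₁ = (ln(S/K) + (r+σ²/2)T) / (σ√T) = (ln(37.26/46.98) + (0.0662+0.2378²/2)·1.5558) / 0.296612 = (-0.231802 + 0.146983) / 0.296612 = -0.285957
d₂ = d₁ − σ√T = -0.285957 − 0.296612 = -0.582569
e^{−rT} = e^{−0.0662·1.5558} = 0.902132
N(−d₁) = 0.612545,  N(−d₂) = 0.719908
Put price V = K·e^{−rT}·N(−d₂) − S·N(−d₁) = 30.511284 − 22.823408 = 7.687875
φ(d₁) = (1/√(2π))·e^{−d₁²/2} = 0.382960
Θ = −S·φ(d₁)·σ/(2√T) + r·K·e^{−rT}·N(−d₂) = −1.360196 + 2.019847 = 0.659651

price = 7.687875
Θ = 0.659651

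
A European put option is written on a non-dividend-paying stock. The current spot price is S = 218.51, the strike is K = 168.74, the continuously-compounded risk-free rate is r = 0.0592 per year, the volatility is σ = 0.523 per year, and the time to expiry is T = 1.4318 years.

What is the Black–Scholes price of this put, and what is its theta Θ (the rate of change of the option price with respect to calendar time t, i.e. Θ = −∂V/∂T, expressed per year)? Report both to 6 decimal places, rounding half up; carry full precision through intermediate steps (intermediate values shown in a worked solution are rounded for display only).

price = 20.574394
Θ = -9.411883

σ√T = 0.523·√1.4318 = 0.625811
d₁ = (ln(S/K) + (r+σ²/2)T) / (σ√T) = (ln(218.51/168.74) + (0.0592+0.523²/2)·1.4318) / 0.625811 = (0.258473 + 0.280582) / 0.625811 = 0.861370
d₂ = d₁ − σ√T = 0.861370 − 0.625811 = 0.235560
e^{−rT} = e^{−0.0592·1.4318} = 0.918730
N(−d₁) = 0.194517,  N(−d₂) = 0.406887
Put price V = K·e^{−rT}·N(−d₂) − S·N(−d₁) = 63.078311 − 42.503916 = 20.574394
φ(d₁) = (1/√(2π))·e^{−d₁²/2} = 0.275293
Θ = −S·φ(d₁)·σ/(2√T) + r·K·e^{−rT}·N(−d₂) = −13.146119 + 3.734236 = -9.411883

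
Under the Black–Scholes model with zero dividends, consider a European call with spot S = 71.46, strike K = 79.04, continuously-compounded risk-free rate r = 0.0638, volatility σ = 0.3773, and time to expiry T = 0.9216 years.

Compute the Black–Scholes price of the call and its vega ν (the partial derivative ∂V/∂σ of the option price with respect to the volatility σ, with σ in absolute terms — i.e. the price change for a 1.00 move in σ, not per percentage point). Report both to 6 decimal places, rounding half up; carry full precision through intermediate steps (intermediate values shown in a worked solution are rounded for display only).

σ√T = 0.3773·√0.9216 = 0.362208
d₁ = (ln(S/K) + (r+σ²/2)T) / (σ√T) = (ln(71.46/79.04) + (0.0638+0.3773²/2)·0.9216) / 0.362208 = (-0.100816 + 0.124395) / 0.362208 = 0.065098
d₂ = d₁ − σ√T = 0.065098 − 0.362208 = -0.297110
e^{−rT} = e^{−0.0638·0.9216} = 0.942897
N(d₁) = 0.525952,  N(d₂) = 0.383191
Call price V = S·N(d₁) − K·e^{−rT}·N(d₂) = 37.584545 − 28.557952 = 9.026593
φ(d₁) = (1/√(2π))·e^{−d₁²/2} = 0.398098
ν = S·φ(d₁)·√T = 27.310150

price = 9.026593
ν = 27.310150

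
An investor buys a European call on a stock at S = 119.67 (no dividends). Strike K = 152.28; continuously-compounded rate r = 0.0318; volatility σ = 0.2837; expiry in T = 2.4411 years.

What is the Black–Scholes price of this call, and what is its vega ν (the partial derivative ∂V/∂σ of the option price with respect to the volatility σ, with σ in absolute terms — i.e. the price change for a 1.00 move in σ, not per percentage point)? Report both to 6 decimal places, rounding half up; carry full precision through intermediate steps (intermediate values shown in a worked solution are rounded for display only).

σ√T = 0.2837·√2.4411 = 0.443253
d₁ = (ln(S/K) + (r+σ²/2)T) / (σ√T) = (ln(119.67/152.28) + (0.0318+0.2837²/2)·2.4411) / 0.443253 = (-0.240983 + 0.175864) / 0.443253 = -0.146912
d₂ = d₁ − σ√T = -0.146912 − 0.443253 = -0.590165
e^{−rT} = e^{−0.0318·2.4411} = 0.925310
N(d₁) = 0.441601,  N(d₂) = 0.277540
Call price V = S·N(d₁) − K·e^{−rT}·N(d₂) = 52.846367 − 39.107076 = 13.739291
φ(d₁) = (1/√(2π))·e^{−d₁²/2} = 0.394660
ν = S·φ(d₁)·√T = 73.790666

price = 13.739291
ν = 73.790666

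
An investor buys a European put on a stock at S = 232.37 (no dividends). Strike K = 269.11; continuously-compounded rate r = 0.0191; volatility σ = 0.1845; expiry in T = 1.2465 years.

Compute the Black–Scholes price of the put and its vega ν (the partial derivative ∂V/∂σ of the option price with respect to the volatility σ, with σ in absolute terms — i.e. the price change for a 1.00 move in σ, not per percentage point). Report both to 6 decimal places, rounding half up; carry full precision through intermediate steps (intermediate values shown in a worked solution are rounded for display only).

σ√T = 0.1845·√1.2465 = 0.205988
d₁ = (ln(S/K) + (r+σ²/2)T) / (σ√T) = (ln(232.37/269.11) + (0.0191+0.1845²/2)·1.2465) / 0.205988 = (-0.146789 + 0.045024) / 0.205988 = -0.494036
d₂ = d₁ − σ√T = -0.494036 − 0.205988 = -0.700024
e^{−rT} = e^{−0.0191·1.2465} = 0.976473
N(−d₁) = 0.689359,  N(−d₂) = 0.758044
Put price V = K·e^{−rT}·N(−d₂) − S·N(−d₁) = 199.197736 − 160.186466 = 39.011270
φ(d₁) = (1/√(2π))·e^{−d₁²/2} = 0.353111
ν = S·φ(d₁)·√T = 91.608732

price = 39.011270
ν = 91.608732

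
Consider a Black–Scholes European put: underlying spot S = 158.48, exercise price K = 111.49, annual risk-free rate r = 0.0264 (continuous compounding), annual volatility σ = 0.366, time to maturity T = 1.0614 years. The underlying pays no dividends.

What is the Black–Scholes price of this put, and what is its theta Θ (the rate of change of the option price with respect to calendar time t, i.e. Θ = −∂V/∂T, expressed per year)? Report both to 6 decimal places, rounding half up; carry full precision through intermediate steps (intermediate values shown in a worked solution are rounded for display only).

price = 4.017439
Θ = -4.904521

σ√T = 0.366·√1.0614 = 0.377069
d₁ = (ln(S/K) + (r+σ²/2)T) / (σ√T) = (ln(158.48/111.49) + (0.0264+0.366²/2)·1.0614) / 0.377069 = (0.351694 + 0.099111) / 0.377069 = 1.195551
d₂ = d₁ − σ√T = 1.195551 − 0.377069 = 0.818482
e^{−rT} = e^{−0.0264·1.0614} = 0.972368
N(−d₁) = 0.115936,  N(−d₂) = 0.206541
Put price V = K·e^{−rT}·N(−d₂) − S·N(−d₁) = 22.390970 − 18.373531 = 4.017439
φ(d₁) = (1/√(2π))·e^{−d₁²/2} = 0.195224
Θ = −S·φ(d₁)·σ/(2√T) + r·K·e^{−rT}·N(−d₂) = −5.495643 + 0.591122 = -4.904521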